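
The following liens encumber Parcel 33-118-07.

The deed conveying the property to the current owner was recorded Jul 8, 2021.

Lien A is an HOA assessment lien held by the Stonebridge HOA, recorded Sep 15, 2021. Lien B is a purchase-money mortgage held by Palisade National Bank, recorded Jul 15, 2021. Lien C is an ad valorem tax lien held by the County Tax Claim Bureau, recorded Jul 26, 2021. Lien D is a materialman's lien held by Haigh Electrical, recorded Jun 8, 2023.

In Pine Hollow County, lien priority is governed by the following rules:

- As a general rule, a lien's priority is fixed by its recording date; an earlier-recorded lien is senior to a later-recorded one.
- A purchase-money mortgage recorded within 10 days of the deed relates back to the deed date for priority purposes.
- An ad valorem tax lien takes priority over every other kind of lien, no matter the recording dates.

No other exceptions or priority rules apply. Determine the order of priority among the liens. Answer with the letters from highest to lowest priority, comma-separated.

Effective dates after the stated exceptions: B's effective date is the deed date, Jul 8, 2021.
C, as an ad valorem tax lien, has superpriority and ranks first.
Remaining liens by effective date: B (Jul 8, 2021), A (Sep 15, 2021), D (Jun 8, 2023).

C, B, A, D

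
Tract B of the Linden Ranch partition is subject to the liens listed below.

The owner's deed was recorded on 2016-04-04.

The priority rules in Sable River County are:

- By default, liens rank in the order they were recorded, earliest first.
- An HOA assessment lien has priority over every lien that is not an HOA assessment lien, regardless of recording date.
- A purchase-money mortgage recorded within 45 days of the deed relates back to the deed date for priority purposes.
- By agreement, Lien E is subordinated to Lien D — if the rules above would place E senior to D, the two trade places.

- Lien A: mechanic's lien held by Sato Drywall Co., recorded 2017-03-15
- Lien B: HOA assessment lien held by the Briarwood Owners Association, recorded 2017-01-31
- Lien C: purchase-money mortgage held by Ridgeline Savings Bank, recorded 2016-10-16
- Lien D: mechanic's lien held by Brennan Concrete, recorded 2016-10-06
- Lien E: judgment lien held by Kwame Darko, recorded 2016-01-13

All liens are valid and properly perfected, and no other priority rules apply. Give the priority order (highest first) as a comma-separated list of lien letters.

B, D, E, C, A

Effective dates after the stated exceptions: C missed the 45-day window (195 days after the deed), so its recording date stands.
B is an HOA assessment lien, so it outranks all other liens regardless of date.
Remaining liens by effective date: E (2016-01-13), D (2016-10-06), C (2016-10-16), A (2017-03-15).
The subordination applies — E was senior to D — so E and D swap.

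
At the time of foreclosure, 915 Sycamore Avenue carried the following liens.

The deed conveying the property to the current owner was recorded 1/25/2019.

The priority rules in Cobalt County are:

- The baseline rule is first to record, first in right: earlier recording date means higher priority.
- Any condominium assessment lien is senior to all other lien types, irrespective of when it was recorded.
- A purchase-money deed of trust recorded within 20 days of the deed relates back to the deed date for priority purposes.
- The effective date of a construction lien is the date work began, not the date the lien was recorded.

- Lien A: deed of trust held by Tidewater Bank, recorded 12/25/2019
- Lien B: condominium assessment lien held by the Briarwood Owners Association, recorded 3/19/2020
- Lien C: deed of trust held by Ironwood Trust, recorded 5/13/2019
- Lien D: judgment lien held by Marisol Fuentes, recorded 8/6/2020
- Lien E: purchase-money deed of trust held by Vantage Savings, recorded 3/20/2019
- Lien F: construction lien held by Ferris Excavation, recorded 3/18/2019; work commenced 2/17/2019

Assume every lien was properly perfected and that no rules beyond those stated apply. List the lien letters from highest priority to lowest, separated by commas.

First, effective dates: E was recorded 54 days after the deed, outside the 20-day window, so it keeps its recording date; F relates back to 2/17/2019 (work commenced).
B is a condominium assessment lien and takes priority over every other lien.
Among the remaining liens, by effective date: F (2/17/2019), E (3/20/2019), C (5/13/2019), A (12/25/2019), D (8/6/2020).

B, F, E, C, A, D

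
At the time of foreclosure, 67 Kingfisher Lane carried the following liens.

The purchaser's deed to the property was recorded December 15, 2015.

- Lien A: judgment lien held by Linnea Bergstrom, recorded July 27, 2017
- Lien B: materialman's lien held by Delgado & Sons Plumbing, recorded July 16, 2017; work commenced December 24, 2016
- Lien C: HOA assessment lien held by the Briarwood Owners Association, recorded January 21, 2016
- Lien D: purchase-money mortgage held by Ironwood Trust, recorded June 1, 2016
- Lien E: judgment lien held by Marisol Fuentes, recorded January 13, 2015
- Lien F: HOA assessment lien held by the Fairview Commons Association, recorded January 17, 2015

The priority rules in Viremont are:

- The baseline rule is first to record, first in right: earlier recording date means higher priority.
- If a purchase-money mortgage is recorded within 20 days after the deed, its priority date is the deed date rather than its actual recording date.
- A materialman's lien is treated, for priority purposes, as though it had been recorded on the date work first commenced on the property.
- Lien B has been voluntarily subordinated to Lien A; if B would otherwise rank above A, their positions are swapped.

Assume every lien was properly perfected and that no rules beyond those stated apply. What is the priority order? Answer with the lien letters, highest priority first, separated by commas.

Effective dates after the stated exceptions: B relates back to December 24, 2016 (work commenced); D missed the 20-day window (169 days after the deed), so its recording date stands.
By effective date, earliest first: E (January 13, 2015), F (January 17, 2015), C (January 21, 2016), D (June 1, 2016), B (December 24, 2016), A (July 27, 2017).
Because B would otherwise rank above A, the subordination swaps them.

E, F, C, D, A, B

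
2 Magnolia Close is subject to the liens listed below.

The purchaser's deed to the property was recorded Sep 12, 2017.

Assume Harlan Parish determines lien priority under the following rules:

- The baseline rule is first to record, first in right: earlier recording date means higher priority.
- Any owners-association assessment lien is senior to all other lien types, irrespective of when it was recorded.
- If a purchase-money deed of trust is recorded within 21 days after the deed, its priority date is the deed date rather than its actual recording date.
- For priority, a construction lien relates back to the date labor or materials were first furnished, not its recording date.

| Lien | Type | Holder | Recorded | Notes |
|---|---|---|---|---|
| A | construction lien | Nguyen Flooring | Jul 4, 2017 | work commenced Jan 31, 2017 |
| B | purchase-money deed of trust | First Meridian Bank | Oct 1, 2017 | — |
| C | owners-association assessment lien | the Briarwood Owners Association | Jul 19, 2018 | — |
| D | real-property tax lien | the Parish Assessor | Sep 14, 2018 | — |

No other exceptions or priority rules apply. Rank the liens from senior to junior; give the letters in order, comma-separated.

Effective dates: A's effective date is Jan 31, 2017, when work began; B was recorded within the 21-day window, so its effective date is the deed date Sep 12, 2017.
C, as an owners-association assessment lien, has superpriority and ranks first.
Remaining liens by effective date: A (Jan 31, 2017), B (Sep 12, 2017), D (Sep 14, 2018).

C, A, B, D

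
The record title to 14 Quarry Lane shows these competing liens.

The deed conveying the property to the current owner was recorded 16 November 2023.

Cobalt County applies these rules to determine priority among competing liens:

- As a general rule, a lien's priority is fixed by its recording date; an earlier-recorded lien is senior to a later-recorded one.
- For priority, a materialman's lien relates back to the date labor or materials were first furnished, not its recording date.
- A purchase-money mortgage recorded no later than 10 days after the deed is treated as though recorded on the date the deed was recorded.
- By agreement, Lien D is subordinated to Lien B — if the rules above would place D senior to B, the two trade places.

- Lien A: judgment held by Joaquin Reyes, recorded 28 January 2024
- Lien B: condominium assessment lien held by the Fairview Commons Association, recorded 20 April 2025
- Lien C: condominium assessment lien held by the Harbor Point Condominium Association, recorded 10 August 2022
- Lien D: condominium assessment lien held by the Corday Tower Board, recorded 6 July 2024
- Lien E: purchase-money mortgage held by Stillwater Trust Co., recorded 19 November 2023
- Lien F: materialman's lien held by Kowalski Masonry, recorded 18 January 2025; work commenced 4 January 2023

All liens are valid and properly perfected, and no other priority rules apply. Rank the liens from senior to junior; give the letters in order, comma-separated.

C, F, E, A, B, D

Effective dates: E's effective date is the deed date, 16 November 2023; F's effective date is 4 January 2023, when work began.
By effective date: C (10 August 2022), F (4 January 2023), E (16 November 2023), A (28 January 2024), D (6 July 2024), B (20 April 2025).
The subordination applies — D was senior to B — so D and B swap.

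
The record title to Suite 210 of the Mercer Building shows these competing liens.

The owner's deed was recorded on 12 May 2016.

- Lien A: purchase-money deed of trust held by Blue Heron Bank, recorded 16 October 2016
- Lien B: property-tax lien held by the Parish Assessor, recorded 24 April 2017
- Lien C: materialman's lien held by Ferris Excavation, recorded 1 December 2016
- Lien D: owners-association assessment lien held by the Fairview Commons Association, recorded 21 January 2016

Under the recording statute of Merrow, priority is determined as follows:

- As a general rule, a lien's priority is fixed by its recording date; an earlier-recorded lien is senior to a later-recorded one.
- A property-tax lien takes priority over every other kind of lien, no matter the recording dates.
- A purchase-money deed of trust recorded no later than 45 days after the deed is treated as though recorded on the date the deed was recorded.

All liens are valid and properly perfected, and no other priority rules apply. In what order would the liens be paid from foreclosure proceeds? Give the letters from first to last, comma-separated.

B, D, A, C

Effective dates: A was recorded 157 days after the deed, outside the 45-day window, so it keeps its recording date.
As a property-tax lien, B is senior to every other lien.
The other liens, earliest effective date first: D (21 January 2016), A (16 October 2016), C (1 December 2016).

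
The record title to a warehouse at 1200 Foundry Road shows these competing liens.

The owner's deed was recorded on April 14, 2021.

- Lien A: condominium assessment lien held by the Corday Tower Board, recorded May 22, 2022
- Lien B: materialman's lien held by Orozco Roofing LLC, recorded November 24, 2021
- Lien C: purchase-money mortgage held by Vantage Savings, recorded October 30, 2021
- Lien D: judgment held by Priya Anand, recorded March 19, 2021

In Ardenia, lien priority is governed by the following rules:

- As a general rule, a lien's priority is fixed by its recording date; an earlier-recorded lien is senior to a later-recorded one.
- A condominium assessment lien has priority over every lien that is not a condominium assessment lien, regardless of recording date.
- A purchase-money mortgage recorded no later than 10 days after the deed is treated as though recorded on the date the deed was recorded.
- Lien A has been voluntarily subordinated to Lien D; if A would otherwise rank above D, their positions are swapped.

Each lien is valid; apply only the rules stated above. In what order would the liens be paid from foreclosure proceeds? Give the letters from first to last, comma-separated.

D, A, C, B

Effective dates after the stated exceptions: C was recorded 199 days after the deed — beyond 10 days — so no relation-back applies.
A is a condominium assessment lien, so it outranks all other liens regardless of date.
Remaining liens by effective date: D (March 19, 2021), C (October 30, 2021), B (November 24, 2021).
A is senior to D before the subordination, so the two trade places.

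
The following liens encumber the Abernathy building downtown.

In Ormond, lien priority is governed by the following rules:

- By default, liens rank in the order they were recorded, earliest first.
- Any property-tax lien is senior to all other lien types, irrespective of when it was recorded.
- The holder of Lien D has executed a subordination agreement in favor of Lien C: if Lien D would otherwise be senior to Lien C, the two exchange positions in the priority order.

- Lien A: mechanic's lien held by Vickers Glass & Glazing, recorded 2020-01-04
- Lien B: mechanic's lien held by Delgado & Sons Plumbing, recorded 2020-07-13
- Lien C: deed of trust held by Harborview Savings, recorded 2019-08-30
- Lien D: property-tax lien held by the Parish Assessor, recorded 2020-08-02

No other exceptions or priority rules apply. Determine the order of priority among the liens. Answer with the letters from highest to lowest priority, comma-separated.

C, D, A, B

D, as a property-tax lien, has superpriority and ranks first.
Ordering the rest by effective date: C (2019-08-30), A (2020-01-04), B (2020-07-13).
The subordination applies — D was senior to C — so D and C swap.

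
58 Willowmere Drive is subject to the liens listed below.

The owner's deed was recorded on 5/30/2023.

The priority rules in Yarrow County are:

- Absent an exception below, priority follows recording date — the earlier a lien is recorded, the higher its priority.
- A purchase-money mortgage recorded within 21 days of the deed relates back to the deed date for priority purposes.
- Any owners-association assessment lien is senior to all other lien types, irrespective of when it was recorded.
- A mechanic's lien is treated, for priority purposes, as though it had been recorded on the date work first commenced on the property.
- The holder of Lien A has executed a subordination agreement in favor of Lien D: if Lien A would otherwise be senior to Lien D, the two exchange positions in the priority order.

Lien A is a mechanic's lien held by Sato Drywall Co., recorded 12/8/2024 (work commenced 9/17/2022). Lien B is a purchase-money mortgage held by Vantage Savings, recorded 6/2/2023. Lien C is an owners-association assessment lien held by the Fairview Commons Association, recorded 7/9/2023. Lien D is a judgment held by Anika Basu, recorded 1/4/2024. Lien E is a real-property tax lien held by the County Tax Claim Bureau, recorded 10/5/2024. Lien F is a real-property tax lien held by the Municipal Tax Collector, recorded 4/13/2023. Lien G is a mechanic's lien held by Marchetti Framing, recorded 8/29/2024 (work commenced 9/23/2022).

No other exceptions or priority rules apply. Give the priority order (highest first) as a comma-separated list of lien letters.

C, D, G, F, B, A, E

First, effective dates: A is treated as recorded 9/17/2022, the work-commencement date; B was recorded within the 21-day window, so its effective date is the deed date 5/30/2023; G relates back to 9/23/2022 (work commenced).
C is an owners-association assessment lien and takes priority over every other lien.
The other liens, earliest effective date first: A (9/17/2022), G (9/23/2022), F (4/13/2023), B (5/30/2023), D (1/4/2024), E (10/5/2024).
A would otherwise be senior to D, so under the subordination agreement A and D exchange positions.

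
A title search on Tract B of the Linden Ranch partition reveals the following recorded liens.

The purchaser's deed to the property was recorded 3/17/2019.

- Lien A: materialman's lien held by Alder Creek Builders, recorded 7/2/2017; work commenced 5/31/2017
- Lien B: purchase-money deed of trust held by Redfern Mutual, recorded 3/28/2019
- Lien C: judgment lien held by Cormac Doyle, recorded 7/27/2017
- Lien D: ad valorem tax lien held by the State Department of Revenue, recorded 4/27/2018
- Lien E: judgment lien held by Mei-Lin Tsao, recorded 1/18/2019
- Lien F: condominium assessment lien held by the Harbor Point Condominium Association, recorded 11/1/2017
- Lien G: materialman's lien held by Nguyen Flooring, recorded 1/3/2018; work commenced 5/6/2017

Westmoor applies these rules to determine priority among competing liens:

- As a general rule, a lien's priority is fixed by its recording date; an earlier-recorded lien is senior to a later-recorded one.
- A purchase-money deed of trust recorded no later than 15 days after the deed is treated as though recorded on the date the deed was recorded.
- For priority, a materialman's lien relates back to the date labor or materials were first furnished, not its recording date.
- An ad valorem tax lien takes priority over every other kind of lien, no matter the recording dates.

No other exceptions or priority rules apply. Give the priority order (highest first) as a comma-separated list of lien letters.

D, G, A, C, F, E, B

Adjusting effective dates: A is treated as recorded 5/31/2017, the work-commencement date; B relates back to the deed date 3/17/2019; G relates back to 5/6/2017 (work commenced).
D is an ad valorem tax lien and takes priority over every other lien.
Ordering the rest by effective date: G (5/6/2017), A (5/31/2017), C (7/27/2017), F (11/1/2017), E (1/18/2019), B (3/17/2019).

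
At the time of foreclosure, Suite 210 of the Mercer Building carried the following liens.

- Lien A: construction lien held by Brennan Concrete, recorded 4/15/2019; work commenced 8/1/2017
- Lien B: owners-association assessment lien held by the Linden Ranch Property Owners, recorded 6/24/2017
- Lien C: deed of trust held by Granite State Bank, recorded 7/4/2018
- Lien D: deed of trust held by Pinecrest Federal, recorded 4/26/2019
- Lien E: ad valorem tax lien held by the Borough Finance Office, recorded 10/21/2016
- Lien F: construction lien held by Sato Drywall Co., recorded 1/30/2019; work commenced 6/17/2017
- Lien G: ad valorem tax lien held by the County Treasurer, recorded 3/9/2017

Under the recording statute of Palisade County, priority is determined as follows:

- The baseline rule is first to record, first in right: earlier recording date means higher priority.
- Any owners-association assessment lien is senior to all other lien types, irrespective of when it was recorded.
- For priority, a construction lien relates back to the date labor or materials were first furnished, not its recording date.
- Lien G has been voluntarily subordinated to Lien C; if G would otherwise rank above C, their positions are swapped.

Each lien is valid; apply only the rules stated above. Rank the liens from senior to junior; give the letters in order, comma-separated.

B, E, C, F, A, G, D

Adjusting effective dates: A's effective date is 8/1/2017, when work began; F is treated as recorded 6/17/2017, the work-commencement date.
B is an owners-association assessment lien and takes priority over every other lien.
Remaining liens by effective date: E (10/21/2016), G (3/9/2017), F (6/17/2017), A (8/1/2017), C (7/4/2018), D (4/26/2019).
G is senior to C before the subordination, so the two trade places.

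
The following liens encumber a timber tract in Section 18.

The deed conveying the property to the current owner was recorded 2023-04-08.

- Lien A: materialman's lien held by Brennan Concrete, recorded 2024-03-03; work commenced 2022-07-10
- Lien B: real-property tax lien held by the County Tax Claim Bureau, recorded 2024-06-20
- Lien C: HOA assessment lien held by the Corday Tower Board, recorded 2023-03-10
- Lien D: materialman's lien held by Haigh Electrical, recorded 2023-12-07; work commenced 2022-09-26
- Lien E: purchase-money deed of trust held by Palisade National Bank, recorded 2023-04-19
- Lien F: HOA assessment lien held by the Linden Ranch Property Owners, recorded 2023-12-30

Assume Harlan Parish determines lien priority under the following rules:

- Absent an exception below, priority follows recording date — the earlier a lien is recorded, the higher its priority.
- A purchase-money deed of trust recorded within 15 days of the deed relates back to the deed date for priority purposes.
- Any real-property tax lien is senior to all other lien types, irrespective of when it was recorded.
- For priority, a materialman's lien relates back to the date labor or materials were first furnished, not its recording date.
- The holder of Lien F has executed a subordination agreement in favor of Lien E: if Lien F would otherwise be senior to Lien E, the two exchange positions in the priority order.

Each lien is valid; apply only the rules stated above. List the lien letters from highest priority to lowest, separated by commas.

B, A, D, C, E, F

Adjusting effective dates: A is treated as recorded 2022-07-10, the work-commencement date; D relates back to 2022-09-26 (work commenced); E relates back to the deed date 2023-04-08.
B is a real-property tax lien, so it outranks all other liens regardless of date.
The other liens, earliest effective date first: A (2022-07-10), D (2022-09-26), C (2023-03-10), E (2023-04-08), F (2023-12-30).
F is already junior to E, so the subordination agreement changes nothing.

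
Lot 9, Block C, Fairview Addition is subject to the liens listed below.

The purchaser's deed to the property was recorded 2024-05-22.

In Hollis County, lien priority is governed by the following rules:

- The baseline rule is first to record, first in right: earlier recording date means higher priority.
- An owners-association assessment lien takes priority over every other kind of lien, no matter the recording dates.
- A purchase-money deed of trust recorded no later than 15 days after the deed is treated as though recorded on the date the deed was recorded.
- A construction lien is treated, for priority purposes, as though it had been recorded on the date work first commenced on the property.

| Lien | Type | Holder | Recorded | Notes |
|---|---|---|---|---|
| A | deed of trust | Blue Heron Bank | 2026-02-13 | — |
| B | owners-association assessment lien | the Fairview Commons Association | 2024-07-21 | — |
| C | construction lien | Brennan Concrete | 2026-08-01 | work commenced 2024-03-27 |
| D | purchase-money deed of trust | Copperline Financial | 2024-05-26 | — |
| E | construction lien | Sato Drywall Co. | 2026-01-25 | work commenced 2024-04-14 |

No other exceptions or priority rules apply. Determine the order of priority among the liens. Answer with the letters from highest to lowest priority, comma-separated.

B, C, E, D, A

Adjusting effective dates: C's effective date is 2024-03-27, when work began; D relates back to the deed date 2024-05-22; E is treated as recorded 2024-04-14, the work-commencement date.
B is an owners-association assessment lien, so it outranks all other liens regardless of date.
Remaining liens by effective date: C (2024-03-27), E (2024-04-14), D (2024-05-22), A (2026-02-13).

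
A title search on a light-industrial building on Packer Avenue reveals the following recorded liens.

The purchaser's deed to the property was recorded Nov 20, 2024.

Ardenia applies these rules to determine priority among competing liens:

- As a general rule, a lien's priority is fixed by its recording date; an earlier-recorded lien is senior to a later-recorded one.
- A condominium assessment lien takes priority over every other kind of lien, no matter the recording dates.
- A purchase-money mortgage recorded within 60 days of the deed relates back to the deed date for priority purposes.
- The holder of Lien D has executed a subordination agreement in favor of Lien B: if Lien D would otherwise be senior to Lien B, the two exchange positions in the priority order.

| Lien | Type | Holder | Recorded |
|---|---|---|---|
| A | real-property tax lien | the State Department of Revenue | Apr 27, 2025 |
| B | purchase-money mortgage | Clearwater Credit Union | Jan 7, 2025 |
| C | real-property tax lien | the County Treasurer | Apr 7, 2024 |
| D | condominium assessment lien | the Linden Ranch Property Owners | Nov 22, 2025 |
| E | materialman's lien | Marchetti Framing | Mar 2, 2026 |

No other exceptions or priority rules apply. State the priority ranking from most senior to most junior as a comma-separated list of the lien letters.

Effective dates after the stated exceptions: B relates back to the deed date Nov 20, 2024.
As a condominium assessment lien, D is senior to every other lien.
Among the remaining liens, by effective date: C (Apr 7, 2024), B (Nov 20, 2024), A (Apr 27, 2025), E (Mar 2, 2026).
The subordination applies — D was senior to B — so D and B swap.

B, C, D, A, E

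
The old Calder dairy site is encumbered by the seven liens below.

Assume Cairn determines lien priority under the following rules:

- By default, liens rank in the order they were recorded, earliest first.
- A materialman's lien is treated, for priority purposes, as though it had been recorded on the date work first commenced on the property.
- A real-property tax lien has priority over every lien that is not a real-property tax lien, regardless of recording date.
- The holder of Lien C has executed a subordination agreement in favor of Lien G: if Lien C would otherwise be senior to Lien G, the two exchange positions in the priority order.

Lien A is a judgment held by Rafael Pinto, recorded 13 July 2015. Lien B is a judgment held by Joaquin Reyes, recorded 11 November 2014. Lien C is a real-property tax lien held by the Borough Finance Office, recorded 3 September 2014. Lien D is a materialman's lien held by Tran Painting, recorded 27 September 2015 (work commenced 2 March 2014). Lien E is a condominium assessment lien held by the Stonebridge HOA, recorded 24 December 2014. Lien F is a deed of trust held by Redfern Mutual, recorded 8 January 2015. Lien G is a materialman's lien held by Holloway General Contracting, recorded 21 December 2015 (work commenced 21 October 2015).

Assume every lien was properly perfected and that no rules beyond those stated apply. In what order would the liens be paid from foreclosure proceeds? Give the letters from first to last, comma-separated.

Adjusting effective dates: D's effective date is 2 March 2014, when work began; G's effective date is 21 October 2015, when work began.
C is a real-property tax lien, so it outranks all other liens regardless of date.
Among the remaining liens, by effective date: D (2 March 2014), B (11 November 2014), E (24 December 2014), F (8 January 2015), A (13 July 2015), G (21 October 2015).
Because C would otherwise rank above G, the subordination swaps them.

G, D, B, E, F, A, C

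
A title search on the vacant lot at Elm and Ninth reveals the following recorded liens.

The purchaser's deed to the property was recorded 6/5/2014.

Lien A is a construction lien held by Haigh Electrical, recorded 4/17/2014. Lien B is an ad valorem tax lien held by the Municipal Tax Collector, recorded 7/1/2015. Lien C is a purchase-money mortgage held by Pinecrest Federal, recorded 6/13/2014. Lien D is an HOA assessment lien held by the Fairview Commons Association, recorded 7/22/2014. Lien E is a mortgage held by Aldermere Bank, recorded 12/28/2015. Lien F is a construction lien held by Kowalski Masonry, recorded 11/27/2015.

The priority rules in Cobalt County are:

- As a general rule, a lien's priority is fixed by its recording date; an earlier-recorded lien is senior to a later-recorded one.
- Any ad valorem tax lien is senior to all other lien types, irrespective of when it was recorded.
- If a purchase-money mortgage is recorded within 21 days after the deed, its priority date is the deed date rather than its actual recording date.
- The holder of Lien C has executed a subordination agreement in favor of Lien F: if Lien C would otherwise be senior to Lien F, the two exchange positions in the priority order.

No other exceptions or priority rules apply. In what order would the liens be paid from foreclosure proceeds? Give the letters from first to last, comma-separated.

B, A, F, D, C, E

Adjusting effective dates: C relates back to the deed date 6/5/2014.
B is an ad valorem tax lien and takes priority over every other lien.
Remaining liens by effective date: A (4/17/2014), C (6/5/2014), D (7/22/2014), F (11/27/2015), E (12/28/2015).
The subordination applies — C was senior to F — so C and F swap.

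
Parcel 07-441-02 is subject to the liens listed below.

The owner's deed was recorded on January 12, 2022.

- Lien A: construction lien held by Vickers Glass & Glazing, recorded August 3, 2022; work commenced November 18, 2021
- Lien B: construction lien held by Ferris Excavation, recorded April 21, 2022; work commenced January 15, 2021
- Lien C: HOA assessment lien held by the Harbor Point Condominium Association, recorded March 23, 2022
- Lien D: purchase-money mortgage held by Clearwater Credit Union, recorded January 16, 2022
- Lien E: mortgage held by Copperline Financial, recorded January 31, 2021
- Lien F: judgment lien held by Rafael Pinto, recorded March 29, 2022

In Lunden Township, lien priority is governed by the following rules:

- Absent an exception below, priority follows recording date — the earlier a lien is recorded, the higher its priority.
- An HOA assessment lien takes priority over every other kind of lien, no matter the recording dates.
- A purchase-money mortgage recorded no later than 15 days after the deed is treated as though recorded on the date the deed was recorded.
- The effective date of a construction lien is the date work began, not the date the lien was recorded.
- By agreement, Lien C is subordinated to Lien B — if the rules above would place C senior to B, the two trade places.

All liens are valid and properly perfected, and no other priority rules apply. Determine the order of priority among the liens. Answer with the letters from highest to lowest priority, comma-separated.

Effective dates after the stated exceptions: A is treated as recorded November 18, 2021, the work-commencement date; B's effective date is January 15, 2021, when work began; D relates back to the deed date January 12, 2022.
As an HOA assessment lien, C is senior to every other lien.
Remaining liens by effective date: B (January 15, 2021), E (January 31, 2021), A (November 18, 2021), D (January 12, 2022), F (March 29, 2022).
C would otherwise be senior to B, so under the subordination agreement C and B exchange positions.

B, C, E, A, D, F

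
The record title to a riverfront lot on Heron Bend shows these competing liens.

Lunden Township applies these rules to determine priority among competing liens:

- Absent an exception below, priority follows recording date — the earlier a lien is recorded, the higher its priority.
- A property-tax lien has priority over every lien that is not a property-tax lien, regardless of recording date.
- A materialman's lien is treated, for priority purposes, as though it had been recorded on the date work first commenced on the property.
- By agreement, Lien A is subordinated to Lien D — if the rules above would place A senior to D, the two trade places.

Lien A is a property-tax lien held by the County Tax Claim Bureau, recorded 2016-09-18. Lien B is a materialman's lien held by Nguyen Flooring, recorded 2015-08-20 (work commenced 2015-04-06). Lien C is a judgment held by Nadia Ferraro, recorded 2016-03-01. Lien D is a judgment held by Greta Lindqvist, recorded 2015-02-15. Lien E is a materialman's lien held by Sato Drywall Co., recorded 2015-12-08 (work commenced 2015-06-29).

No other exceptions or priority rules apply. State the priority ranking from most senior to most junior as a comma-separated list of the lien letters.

Effective dates: B is treated as recorded 2015-04-06, the work-commencement date; E is treated as recorded 2015-06-29, the work-commencement date.
A is a property-tax lien, so it outranks all other liens regardless of date.
Among the remaining liens, by effective date: D (2015-02-15), B (2015-04-06), E (2015-06-29), C (2016-03-01).
Because A would otherwise rank above D, the subordination swaps them.

D, A, B, E, C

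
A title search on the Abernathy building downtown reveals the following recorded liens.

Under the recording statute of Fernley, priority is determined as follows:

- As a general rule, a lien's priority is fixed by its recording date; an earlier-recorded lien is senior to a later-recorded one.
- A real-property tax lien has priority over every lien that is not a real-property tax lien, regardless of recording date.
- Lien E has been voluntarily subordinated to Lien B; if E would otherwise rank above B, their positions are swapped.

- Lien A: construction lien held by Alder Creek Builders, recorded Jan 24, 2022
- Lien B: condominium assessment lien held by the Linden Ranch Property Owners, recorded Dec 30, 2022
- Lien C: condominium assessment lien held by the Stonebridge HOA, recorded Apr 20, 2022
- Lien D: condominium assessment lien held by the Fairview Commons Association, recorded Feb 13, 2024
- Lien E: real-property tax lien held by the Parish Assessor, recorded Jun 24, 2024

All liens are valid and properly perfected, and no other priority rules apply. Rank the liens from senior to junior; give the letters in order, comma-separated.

B, A, C, E, D

E, as a real-property tax lien, has superpriority and ranks first.
Among the remaining liens, by effective date: A (Jan 24, 2022), C (Apr 20, 2022), B (Dec 30, 2022), D (Feb 13, 2024).
E is senior to B before the subordination, so the two trade places.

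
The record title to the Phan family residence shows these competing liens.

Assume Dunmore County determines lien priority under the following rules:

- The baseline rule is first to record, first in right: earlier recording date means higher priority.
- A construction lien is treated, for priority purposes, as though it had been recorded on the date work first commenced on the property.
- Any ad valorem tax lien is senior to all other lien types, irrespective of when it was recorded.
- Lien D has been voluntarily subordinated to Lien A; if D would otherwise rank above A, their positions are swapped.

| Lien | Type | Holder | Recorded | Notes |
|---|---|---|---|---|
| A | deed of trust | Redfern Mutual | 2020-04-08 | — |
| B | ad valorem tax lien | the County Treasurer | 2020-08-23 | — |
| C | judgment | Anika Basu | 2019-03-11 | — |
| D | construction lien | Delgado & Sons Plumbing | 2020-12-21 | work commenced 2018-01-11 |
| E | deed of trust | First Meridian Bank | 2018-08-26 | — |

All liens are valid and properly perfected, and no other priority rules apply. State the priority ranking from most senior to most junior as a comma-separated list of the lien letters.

B, A, E, C, D

First, effective dates: D's effective date is 2018-01-11, when work began.
B, as an ad valorem tax lien, has superpriority and ranks first.
The other liens, earliest effective date first: D (2018-01-11), E (2018-08-26), C (2019-03-11), A (2020-04-08).
D is senior to A before the subordination, so the two trade places.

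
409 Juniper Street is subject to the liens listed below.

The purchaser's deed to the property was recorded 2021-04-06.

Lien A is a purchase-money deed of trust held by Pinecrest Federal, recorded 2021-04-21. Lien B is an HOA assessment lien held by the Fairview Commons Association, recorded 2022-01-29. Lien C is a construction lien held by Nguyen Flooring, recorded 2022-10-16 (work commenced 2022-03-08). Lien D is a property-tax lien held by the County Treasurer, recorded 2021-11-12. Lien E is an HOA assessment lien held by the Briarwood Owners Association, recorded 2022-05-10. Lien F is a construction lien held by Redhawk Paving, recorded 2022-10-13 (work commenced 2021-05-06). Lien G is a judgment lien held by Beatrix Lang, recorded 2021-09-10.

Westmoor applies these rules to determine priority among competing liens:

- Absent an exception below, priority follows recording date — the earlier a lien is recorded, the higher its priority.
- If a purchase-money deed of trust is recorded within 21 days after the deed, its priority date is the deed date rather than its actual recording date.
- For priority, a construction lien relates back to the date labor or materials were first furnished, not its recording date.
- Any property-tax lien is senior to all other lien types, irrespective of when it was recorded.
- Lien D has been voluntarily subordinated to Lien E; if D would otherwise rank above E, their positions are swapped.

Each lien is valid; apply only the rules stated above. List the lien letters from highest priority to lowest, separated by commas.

E, A, F, G, B, C, D

Adjusting effective dates: A relates back to the deed date 2021-04-06; C's effective date is 2022-03-08, when work began; F relates back to 2021-05-06 (work commenced).
D is a property-tax lien and takes priority over every other lien.
Remaining liens by effective date: A (2021-04-06), F (2021-05-06), G (2021-09-10), B (2022-01-29), C (2022-03-08), E (2022-05-10).
D would otherwise be senior to E, so under the subordination agreement D and E exchange positions.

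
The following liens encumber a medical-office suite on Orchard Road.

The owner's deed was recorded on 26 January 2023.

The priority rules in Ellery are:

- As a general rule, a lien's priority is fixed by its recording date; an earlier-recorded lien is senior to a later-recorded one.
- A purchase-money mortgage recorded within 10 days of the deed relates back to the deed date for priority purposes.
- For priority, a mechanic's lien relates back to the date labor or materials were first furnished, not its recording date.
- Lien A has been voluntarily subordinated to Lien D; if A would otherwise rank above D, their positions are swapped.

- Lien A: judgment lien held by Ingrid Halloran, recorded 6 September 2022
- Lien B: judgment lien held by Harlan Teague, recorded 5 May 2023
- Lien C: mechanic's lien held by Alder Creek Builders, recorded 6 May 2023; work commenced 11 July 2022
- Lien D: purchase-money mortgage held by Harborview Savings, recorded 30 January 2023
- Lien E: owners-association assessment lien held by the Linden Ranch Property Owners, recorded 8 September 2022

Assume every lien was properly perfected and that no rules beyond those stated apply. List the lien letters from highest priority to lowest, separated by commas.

First, effective dates: C's effective date is 11 July 2022, when work began; D relates back to the deed date 26 January 2023.
Ordering by effective date: C (11 July 2022), A (6 September 2022), E (8 September 2022), D (26 January 2023), B (5 May 2023).
A is senior to D before the subordination, so the two trade places.

C, D, E, A, B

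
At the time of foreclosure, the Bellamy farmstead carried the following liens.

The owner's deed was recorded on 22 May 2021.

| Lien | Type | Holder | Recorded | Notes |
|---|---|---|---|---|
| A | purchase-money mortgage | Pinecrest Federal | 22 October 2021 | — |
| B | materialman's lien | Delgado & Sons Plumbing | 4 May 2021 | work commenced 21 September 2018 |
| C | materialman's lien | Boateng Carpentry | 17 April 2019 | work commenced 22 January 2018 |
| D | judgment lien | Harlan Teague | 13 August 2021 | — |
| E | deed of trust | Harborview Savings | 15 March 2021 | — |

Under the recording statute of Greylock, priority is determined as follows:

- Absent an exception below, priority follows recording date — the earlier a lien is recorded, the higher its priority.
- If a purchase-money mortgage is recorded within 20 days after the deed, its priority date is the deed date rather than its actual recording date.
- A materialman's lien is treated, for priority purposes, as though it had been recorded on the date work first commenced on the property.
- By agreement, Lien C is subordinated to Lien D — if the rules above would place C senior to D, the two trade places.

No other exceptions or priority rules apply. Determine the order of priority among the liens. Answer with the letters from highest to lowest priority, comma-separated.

D, B, E, C, A

Adjusting effective dates: A was recorded 153 days after the deed, outside the 20-day window, so it keeps its recording date; B is treated as recorded 21 September 2018, the work-commencement date; C relates back to 22 January 2018 (work commenced).
Sorted by effective date: C (22 January 2018), B (21 September 2018), E (15 March 2021), D (13 August 2021), A (22 October 2021).
The subordination applies — C was senior to D — so C and D swap.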